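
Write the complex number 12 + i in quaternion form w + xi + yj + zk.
12 + i + 0j + 0k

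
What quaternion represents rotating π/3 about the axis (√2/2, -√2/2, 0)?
0.866 + 0.3536i - 0.3536j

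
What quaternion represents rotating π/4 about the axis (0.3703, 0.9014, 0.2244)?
0.9239 + 0.1417i + 0.345j + 0.0859k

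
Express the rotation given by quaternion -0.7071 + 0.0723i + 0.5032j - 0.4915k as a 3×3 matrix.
[[0.0104, -0.6223, -0.7827], [0.7678, 0.5064, -0.3924], [0.6406, -0.5969, 0.4831]]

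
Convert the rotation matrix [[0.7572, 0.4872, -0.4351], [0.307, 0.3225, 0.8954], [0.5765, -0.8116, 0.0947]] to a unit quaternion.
0.7373 - 0.5788i - 0.343j - 0.0611k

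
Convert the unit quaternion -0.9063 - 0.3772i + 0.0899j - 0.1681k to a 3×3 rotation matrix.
[[0.9273, -0.3725, -0.0361], [0.2369, 0.6589, -0.7139], [0.2898, 0.6535, 0.6993]]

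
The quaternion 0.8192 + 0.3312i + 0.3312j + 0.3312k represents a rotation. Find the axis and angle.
axis = (√3/3, √3/3, √3/3), θ = 70°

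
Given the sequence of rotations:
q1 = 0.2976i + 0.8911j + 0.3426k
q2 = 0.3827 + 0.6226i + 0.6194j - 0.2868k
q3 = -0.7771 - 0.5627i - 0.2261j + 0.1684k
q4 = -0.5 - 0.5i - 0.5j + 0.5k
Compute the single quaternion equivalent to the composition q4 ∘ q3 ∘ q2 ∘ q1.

q2 · q1 = -0.639 + 0.5817i + 0.0424j + 0.5016k
q3 · q2 · q1 = 0.749 - 0.213i + 0.4917j - 0.3897k
q4 · q3 · q2 · q1 = -0.0403 - 0.319i - 0.9217j + 0.217k
-0.0403 - 0.319i - 0.9217j + 0.217k


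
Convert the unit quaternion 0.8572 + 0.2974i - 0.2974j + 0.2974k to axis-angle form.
axis = (√3/3, -√3/3, √3/3), θ = 62°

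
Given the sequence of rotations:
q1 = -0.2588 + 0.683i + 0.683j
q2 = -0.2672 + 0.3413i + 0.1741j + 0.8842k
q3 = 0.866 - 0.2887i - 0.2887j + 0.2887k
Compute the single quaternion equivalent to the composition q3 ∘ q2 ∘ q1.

q2 · q1 = -0.2829 - 0.8747i + 0.3764j - 0.1146k
q3 · q2 · q1 = -0.3558 - 0.7514i + 0.122j - 0.5421k
-0.3558 - 0.7514i + 0.122j - 0.5421k


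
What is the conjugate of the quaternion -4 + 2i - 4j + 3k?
-4 - 2i + 4j - 3k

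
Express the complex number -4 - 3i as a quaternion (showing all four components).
-4 - 3i + 0j + 0k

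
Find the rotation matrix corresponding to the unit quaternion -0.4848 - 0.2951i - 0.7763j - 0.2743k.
[[-0.3558, 0.1922, 0.9146], [0.7241, 0.6754, 0.1397], [-0.5908, 0.712, -0.3795]]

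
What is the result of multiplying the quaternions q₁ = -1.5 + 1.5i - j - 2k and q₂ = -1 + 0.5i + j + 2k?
5.75 - 2.25i - 4.5j + k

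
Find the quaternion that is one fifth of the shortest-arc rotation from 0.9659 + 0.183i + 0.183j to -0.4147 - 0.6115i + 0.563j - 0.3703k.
0.9453 + 0.3122i + 0.0189j + 0.0924k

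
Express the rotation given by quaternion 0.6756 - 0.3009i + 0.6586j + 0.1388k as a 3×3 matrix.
[[0.094, -0.5839, 0.8064], [-0.2088, 0.7804, 0.5894], [-0.9734, -0.2237, -0.0486]]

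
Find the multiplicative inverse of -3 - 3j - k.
-0.1579 + 0.1579j + 0.0526k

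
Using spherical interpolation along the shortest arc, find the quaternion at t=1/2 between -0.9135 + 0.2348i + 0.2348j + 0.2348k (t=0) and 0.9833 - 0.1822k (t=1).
-0.9627 + 0.1192i + 0.1192j + 0.2116k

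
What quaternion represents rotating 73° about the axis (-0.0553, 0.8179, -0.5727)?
0.8039 - 0.0329i + 0.4865j - 0.3407k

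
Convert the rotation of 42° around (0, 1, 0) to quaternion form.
0.9336 + 0.3584j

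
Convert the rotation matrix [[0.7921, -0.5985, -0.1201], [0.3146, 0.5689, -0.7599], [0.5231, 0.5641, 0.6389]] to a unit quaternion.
0.866 + 0.3822i - 0.1857j + 0.2636k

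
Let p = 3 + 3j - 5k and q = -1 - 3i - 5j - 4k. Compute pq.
-8 - 46i - 3j + 2k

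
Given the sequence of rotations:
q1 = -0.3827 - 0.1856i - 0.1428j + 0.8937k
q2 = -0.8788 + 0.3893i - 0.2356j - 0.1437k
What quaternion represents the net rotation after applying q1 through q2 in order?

q2 · q1 = 0.5034 - 0.217i - 0.1056j - 0.8297k
0.5034 - 0.217i - 0.1056j - 0.8297k


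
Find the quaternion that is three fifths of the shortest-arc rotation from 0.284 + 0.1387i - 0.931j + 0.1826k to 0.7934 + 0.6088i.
0.7147 + 0.5083i - 0.4714j + 0.0925k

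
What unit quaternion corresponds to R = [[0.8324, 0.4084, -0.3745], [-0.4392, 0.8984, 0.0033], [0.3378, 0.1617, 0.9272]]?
0.9563 + 0.0414i - 0.1862j - 0.2216k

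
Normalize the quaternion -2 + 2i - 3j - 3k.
-0.3922 + 0.3922i - 0.5883j - 0.5883k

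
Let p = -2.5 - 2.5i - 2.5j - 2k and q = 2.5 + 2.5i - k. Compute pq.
-2 - 10i - 13.75j + 3.75k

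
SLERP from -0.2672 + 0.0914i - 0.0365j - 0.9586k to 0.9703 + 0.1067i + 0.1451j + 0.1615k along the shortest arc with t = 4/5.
-0.9123 - 0.0702i - 0.1356j - 0.38k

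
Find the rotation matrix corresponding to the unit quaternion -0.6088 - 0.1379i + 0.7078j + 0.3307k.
[[-0.2207, 0.2074, -0.953], [-0.5979, 0.7432, 0.3002], [0.7706, 0.636, -0.04]]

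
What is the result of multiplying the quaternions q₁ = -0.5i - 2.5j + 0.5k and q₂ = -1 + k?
-0.5 - 2i + 3j - 0.5k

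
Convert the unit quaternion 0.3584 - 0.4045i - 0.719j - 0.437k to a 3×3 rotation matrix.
[[-0.4159, 0.8949, -0.1618], [0.2684, 0.2908, 0.9184], [0.8689, 0.3385, -0.3612]]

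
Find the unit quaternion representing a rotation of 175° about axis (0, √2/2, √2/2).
0.0436 + 0.7064j + 0.7064k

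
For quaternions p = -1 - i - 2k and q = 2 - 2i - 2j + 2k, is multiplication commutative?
No: pq = -4i + 8j - 4k ≠ 4i - 4j - 8k = qp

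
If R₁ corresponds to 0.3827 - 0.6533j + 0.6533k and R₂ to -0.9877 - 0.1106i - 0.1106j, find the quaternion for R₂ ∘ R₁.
-0.4502 - 0.1146i + 0.6752j - 0.573k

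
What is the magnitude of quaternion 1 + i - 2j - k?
√7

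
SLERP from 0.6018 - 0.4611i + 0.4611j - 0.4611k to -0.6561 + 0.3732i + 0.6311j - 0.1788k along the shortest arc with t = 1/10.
0.6716 - 0.4964i + 0.356j - 0.4193k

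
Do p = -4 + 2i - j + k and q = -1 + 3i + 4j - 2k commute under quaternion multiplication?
No: pq = 4 - 16i - 8j + 18k ≠ 4 - 12i - 22j - 4k = qp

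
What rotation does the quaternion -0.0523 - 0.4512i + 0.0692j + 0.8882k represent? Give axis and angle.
axis = (-0.4518, 0.0693, 0.8894), θ = 186°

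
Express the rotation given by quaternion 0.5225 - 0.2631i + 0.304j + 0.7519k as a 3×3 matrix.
[[-0.3155, -0.9457, -0.078], [0.6258, -0.2692, 0.7321], [-0.7133, 0.1822, 0.6767]]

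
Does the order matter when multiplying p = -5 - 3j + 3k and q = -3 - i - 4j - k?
Yes: pq = 6 + 20i + 26j - 7k ≠ 6 - 10i + 32j - k = qp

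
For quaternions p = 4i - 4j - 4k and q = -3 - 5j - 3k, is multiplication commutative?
No: pq = -32 - 20i + 24j - 8k ≠ -32 - 4i + 32k = qp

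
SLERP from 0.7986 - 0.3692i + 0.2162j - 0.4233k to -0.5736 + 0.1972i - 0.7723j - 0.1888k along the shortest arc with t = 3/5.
0.7364 - 0.2958i + 0.6047j - 0.0666k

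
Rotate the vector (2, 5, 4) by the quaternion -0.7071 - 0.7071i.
(2, -4, 5)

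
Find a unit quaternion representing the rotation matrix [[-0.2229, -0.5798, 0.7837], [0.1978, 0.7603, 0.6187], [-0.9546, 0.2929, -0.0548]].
0.6088 - 0.1338i + 0.7138j + 0.3193k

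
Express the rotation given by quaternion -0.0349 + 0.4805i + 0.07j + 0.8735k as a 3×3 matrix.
[[-0.5358, 0.1282, 0.8345], [0.0063, -0.9878, 0.1558], [0.8443, 0.0888, 0.5284]]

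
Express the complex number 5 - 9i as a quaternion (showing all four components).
5 - 9i + 0j + 0k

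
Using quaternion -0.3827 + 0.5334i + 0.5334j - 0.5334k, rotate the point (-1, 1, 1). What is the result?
(-0.678, -1.276, -0.955)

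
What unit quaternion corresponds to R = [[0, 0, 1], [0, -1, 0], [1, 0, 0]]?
0.7071i + 0.7071k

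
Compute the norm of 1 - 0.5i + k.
1.5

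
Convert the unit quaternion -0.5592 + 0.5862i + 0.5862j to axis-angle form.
axis = (√2/2, √2/2, 0), θ = 248°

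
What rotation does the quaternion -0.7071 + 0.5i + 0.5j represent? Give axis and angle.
axis = (√2/2, √2/2, 0), θ = 3π/2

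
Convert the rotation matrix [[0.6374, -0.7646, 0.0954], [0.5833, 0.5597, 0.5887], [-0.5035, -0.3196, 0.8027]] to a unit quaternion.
0.866 - 0.2622i + 0.1729j + 0.3891k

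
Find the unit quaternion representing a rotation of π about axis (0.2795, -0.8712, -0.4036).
0.2795i - 0.8712j - 0.4036k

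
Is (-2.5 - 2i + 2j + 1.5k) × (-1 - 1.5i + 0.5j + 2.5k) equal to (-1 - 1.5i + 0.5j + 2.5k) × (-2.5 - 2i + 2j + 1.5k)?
No: pq = -5.25 + 10i - 0.5j - 5.75k ≠ -5.25 + 1.5i - 6j - 9.75k = qp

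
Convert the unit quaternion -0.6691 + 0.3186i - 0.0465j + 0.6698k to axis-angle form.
axis = (0.4287, -0.0626, 0.9013), θ = 264°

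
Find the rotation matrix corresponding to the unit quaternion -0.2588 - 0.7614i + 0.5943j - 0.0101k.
[[0.2934, -0.9102, -0.2922], [-0.8998, -0.1597, -0.4061], [0.323, 0.3821, -0.8658]]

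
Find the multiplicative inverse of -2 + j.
-0.4 - 0.2j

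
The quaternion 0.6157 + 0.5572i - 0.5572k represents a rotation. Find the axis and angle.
axis = (√2/2, 0, -√2/2), θ = 104°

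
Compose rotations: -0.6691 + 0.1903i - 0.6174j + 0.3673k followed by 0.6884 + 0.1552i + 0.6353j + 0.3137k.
-0.2131 + 0.4542i - 0.8474j - 0.1738k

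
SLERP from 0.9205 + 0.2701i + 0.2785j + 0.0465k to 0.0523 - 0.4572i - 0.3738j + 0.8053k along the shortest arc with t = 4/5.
0.214 + 0.4971i + 0.4228j - 0.7269k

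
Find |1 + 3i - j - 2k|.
√15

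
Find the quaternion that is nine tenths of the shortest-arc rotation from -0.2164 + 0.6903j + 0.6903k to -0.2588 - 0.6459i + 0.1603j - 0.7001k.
0.2176 + 0.614i - 0.0618j + 0.7562k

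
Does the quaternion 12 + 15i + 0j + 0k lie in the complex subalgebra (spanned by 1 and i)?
Yes. The quaternion 12 + 15i has j- and k-coefficients y = z = 0, so it lies in the complex subalgebra spanned by 1 and i.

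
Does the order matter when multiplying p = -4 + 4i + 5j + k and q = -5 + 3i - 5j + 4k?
Yes: pq = 29 - 7i - 18j - 56k ≠ 29 - 57i + 8j + 14k = qp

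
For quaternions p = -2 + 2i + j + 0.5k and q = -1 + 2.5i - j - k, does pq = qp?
No: pq = -1.5 - 7.5i + 4.25j - 3k ≠ -1.5 - 6.5i - 2.25j + 6k = qp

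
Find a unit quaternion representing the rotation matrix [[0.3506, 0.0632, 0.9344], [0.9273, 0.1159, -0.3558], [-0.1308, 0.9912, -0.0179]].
0.6018 + 0.5596i + 0.4425j + 0.359k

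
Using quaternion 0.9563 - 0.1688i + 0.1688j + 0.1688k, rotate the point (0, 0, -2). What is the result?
(-0.532, -0.76, -1.772)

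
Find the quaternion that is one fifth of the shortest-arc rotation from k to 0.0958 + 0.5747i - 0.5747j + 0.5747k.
0.0223 + 0.1338i - 0.1338j + 0.9817k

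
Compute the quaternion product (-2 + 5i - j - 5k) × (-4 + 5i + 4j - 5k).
-38 - 5i - 4j + 55k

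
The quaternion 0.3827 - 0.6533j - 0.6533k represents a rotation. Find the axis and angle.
axis = (0, -√2/2, -√2/2), θ = 3π/4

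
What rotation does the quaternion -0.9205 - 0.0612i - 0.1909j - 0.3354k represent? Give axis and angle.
axis = (-0.1566, -0.4886, -0.8584), θ = 314°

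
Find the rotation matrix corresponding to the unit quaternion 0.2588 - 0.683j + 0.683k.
[[-0.866, -0.3535, -0.3535], [0.3535, 0.067, -0.933], [0.3535, -0.933, 0.067]]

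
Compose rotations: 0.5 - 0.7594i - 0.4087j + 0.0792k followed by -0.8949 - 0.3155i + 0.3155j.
-0.5581 + 0.5468i + 0.5485j + 0.2977k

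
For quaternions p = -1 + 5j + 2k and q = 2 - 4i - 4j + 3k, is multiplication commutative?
No: pq = 12 + 27i + 6j + 21k ≠ 12 - 19i + 22j - 19k = qp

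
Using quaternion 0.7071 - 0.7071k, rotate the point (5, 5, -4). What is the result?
(5, -5, -4)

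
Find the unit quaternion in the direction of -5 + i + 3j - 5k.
-0.6455 + 0.1291i + 0.3873j - 0.6455k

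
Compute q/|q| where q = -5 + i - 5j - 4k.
-0.6108 + 0.1222i - 0.6108j - 0.4887k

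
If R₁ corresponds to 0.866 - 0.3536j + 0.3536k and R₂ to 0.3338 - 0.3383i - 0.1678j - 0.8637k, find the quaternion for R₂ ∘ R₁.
0.5351 - 0.6577i - 0.1437j - 0.5103k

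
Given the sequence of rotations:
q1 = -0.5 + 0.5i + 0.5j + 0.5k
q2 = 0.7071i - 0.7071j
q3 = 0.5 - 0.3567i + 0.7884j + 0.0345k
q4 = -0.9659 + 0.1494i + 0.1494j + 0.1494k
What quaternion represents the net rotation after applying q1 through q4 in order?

q2 · q1 = -0.7071i + 0.7071k
q3 · q2 · q1 = -0.2766 + 0.2039i + 0.2278j + 0.911k
q4 · q3 · q2 · q1 = 0.0666 - 0.1362i - 0.367j - 0.9177k
0.0666 - 0.1362i - 0.367j - 0.9177k


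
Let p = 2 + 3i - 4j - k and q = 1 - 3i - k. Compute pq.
10 + i + 2j - 15k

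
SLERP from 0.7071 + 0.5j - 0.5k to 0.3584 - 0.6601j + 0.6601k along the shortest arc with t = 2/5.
0.3189 + 0.6702j - 0.6702k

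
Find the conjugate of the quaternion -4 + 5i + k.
-4 - 5i - k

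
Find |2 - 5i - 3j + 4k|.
√54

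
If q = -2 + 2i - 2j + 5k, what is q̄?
-2 - 2i + 2j - 5k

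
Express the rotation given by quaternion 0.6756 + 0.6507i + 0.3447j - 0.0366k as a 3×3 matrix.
[[0.7597, 0.498, 0.4181], [0.3991, 0.1505, -0.9045], [-0.5134, 0.854, -0.0845]]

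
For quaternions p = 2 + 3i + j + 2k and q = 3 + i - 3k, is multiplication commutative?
No: pq = 9 + 8i + 14j - k ≠ 9 + 14i - 8j + k = qp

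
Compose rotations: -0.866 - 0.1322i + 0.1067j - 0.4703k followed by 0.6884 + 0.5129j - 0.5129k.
-0.8921 - 0.2775i - 0.3029j + 0.1882k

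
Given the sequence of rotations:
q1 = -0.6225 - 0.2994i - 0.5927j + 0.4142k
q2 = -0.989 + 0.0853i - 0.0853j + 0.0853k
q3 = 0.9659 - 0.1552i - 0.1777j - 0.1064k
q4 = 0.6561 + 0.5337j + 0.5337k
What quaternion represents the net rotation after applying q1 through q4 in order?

q2 · q1 = 0.5553 + 0.2582i + 0.5784j - 0.5388k
q3 · q2 · q1 = 0.6219 + 0.3205i + 0.3489j - 0.6234k
q4 · q3 · q2 · q1 = 0.5545 - 0.3086i + 0.7319j - 0.2482k
0.5545 - 0.3086i + 0.7319j - 0.2482k


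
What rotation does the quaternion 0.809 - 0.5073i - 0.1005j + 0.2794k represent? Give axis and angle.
axis = (-0.863, -0.171, 0.4753), θ = 72°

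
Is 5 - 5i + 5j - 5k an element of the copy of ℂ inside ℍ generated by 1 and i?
No. The quaternion 5 - 5i + 5j - 5k has j-coefficient y = 5 and k-coefficient z = -5, not both zero, so it does not lie in the complex subalgebra spanned by 1 and i.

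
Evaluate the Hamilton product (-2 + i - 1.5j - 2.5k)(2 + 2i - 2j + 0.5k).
-7.75 - 7.75i - 4.5j - 5k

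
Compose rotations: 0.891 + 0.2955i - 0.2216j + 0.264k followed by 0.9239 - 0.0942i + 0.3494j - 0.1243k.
0.9613 + 0.2538i + 0.0947j + 0.0508k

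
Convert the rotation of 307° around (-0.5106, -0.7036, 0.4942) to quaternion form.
-0.8949 - 0.2278i - 0.3139j + 0.2205k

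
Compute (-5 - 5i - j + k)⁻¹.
-0.0962 + 0.0962i + 0.0192j - 0.0192k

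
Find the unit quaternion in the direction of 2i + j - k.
0.8165i + 0.4082j - 0.4082k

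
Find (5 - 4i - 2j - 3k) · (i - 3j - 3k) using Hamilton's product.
-11 + 2i - 30j - k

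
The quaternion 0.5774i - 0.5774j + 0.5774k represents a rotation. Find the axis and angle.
axis = (√3/3, -√3/3, √3/3), θ = π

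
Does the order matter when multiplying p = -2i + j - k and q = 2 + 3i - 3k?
Yes: pq = 3 - 7i - 7j - 5k ≠ 3 - i + 11j + k = qp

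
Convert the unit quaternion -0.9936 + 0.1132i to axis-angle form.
axis = (1, 0, 0), θ = 347°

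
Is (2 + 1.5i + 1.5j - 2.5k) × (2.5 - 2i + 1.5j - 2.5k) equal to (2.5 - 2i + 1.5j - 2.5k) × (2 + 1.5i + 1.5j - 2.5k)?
No: pq = -0.5 - 0.25i + 15.5j - 6k ≠ -0.5 - 0.25i - 2j - 16.5k = qp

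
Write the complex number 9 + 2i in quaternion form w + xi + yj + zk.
9 + 2i + 0j + 0k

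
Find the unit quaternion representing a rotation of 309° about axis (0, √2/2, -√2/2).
-0.9026 + 0.3044j - 0.3044k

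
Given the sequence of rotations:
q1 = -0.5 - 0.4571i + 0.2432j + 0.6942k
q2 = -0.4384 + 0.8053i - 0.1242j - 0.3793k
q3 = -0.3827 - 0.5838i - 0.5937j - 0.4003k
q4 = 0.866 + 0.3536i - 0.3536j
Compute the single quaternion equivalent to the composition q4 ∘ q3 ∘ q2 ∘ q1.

q2 · q1 = 0.8808 - 0.1962i - 0.4302j + 0.0244k
q3 · q2 · q1 = -0.6973 - 0.6258i - 0.2655j - 0.2273k
q4 · q3 · q2 · q1 = -0.4765 - 0.7081i + 0.097j - 0.512k
-0.4765 - 0.7081i + 0.097j - 0.512k


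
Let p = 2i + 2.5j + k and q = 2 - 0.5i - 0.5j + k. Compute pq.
1.25 + 7i + 2.5j + 2.25k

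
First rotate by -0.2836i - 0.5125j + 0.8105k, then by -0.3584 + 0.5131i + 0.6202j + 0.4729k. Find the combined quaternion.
0.0801 + 0.8467i - 0.3663j - 0.3776k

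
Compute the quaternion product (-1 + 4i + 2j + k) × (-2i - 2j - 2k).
14 + 8j - 2k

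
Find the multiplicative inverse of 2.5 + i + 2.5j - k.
0.1724 - 0.069i - 0.1724j + 0.069k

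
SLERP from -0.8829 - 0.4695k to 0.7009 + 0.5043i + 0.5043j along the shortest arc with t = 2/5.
-0.8954 - 0.227i - 0.227j - 0.3084k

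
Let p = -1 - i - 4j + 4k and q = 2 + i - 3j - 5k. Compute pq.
7 + 29i - 6j + 20k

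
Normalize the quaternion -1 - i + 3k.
-0.3015 - 0.3015i + 0.9045k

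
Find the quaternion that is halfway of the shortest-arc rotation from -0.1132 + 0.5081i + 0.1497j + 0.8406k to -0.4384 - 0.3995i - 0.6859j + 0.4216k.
-0.3722 + 0.0733i - 0.3618j + 0.8516k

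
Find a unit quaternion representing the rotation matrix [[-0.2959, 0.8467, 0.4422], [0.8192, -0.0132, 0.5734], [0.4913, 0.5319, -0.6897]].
-0.0175 + 0.5931i + 0.7022j + 0.3935k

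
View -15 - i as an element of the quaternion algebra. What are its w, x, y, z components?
-15 - i + 0j + 0k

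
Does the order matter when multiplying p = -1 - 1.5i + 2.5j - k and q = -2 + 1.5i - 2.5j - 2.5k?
Yes: pq = 8 - 7.25i - 7.75j + 4.5k ≠ 8 + 10.25i + 2.75j + 4.5k = qp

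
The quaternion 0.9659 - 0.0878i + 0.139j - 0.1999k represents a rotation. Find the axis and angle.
axis = (-0.3392, 0.537, -0.7723), θ = π/6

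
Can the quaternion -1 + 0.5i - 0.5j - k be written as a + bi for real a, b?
No. The quaternion -1 + 0.5i - 0.5j - k has j-coefficient y = -0.5 and k-coefficient z = -1, not both zero, so it does not lie in the complex subalgebra spanned by 1 and i.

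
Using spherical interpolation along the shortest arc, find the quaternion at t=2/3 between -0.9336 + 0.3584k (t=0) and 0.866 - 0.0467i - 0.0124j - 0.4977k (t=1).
-0.8912 + 0.0312i + 0.0083j + 0.4525k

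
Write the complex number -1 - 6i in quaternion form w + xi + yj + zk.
-1 - 6i + 0j + 0k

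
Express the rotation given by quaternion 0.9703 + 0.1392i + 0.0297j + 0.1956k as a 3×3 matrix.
[[0.9217, -0.3713, 0.1121], [0.3878, 0.8847, -0.2585], [-0.0032, 0.2818, 0.9595]]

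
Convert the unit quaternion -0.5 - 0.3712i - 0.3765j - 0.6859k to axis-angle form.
axis = (-0.4286, -0.4347, -0.792), θ = 4π/3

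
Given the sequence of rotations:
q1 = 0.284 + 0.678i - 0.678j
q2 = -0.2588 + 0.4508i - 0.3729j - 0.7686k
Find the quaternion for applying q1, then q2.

q2 · q1 = -0.632 - 0.5685i - 0.4515j - 0.2711k
-0.632 - 0.5685i - 0.4515j - 0.2711k


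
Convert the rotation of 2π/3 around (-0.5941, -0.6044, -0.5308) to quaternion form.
0.5 - 0.5145i - 0.5234j - 0.4597k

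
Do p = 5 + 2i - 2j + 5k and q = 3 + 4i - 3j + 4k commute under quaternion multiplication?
No: pq = -19 + 33i - 9j + 37k ≠ -19 + 19i - 33j + 33k = qp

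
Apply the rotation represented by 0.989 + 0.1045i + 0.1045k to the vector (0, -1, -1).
(0.185, -0.75, -1.185)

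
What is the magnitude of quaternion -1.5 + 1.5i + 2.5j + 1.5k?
√13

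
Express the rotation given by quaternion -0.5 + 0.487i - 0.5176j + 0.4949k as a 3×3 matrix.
[[-0.0257, -0.0092, 0.9996], [-0.999, 0.0358, -0.0253], [-0.0356, -0.9993, -0.0102]]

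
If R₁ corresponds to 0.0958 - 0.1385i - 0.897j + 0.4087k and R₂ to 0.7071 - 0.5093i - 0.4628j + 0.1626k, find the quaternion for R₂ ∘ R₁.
-0.4844 - 0.19i - 0.493j + 0.6973k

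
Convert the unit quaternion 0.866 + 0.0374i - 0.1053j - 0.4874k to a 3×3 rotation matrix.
[[0.5027, 0.8363, -0.2188], [-0.8521, 0.5221, 0.0379], [0.1459, 0.1674, 0.975]]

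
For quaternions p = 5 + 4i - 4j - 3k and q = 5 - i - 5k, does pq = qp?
No: pq = 14 + 35i + 3j - 44k ≠ 14 - 5i - 43j - 36k = qp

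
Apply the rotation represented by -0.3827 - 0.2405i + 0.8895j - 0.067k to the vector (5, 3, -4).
(-1.8, 1.956, 6.552)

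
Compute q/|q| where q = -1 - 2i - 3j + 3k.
-0.2085 - 0.417i - 0.6255j + 0.6255k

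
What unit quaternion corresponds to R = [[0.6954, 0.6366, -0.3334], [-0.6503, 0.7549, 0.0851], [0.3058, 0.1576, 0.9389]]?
0.9205 + 0.0197i - 0.1736j - 0.3495k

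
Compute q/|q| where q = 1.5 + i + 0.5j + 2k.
0.5477 + 0.3651i + 0.1826j + 0.7303k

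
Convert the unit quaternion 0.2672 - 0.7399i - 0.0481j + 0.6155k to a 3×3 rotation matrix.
[[0.2377, -0.2577, -0.9365], [0.4001, -0.8526, 0.3362], [-0.8851, -0.4546, -0.0995]]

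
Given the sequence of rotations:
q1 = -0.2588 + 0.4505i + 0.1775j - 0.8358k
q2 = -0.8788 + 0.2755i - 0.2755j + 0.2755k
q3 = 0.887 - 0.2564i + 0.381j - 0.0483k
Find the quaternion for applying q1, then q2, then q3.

q2 · q1 = 0.3825 - 0.2858i + 0.2697j + 0.8362k
q3 · q2 · q1 = 0.2036 - 0.02i + 0.6132j + 0.763k
0.2036 - 0.02i + 0.6132j + 0.763k


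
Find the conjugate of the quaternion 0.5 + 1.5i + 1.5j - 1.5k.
0.5 - 1.5i - 1.5j + 1.5k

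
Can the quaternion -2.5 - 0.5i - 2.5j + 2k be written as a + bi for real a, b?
No. The quaternion -2.5 - 0.5i - 2.5j + 2k has j-coefficient y = -2.5 and k-coefficient z = 2, not both zero, so it does not lie in the complex subalgebra spanned by 1 and i.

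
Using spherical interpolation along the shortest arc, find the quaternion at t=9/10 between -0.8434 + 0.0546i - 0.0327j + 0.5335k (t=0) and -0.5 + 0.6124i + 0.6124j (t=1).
-0.5746 + 0.5822i + 0.5714j + 0.0663k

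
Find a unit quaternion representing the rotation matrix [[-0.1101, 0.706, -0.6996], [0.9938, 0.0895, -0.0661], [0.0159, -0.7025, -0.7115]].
-0.2588 + 0.6148i + 0.6912j - 0.278k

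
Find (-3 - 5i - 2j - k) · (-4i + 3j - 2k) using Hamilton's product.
-16 + 19i - 15j - 17k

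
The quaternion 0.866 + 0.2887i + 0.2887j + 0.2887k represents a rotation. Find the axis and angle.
axis = (√3/3, √3/3, √3/3), θ = π/3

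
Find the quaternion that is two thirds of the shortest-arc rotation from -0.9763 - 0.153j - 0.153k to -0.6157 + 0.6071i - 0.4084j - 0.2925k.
-0.7924 + 0.4292i - 0.3447j - 0.2628k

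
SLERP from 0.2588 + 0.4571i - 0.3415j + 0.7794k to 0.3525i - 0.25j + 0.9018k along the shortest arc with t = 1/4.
0.1956 + 0.4349i - 0.3216j + 0.818k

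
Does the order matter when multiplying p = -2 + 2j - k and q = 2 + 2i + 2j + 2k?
Yes: pq = -6 + 2i - 2j - 10k ≠ -6 - 10i + 2j - 2k = qp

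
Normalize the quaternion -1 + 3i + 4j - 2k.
-0.1826 + 0.5477i + 0.7303j - 0.3651k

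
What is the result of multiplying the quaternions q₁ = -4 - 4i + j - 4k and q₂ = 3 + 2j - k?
-18 - 5i - 9j - 16k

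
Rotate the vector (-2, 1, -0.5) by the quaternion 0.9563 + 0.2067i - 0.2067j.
(-1.717, 1.283, -0.81)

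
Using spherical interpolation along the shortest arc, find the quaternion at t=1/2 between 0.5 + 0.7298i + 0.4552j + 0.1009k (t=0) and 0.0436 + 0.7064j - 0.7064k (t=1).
0.3408 + 0.4575i + 0.7283j - 0.3796k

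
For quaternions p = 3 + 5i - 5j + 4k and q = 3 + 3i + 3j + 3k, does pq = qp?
No: pq = -3 - 3i - 9j + 51k ≠ -3 + 51i - 3j - 9k = qp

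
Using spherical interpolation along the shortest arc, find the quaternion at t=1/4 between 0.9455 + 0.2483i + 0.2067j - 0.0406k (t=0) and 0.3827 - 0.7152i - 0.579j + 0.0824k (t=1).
0.9989 - 0.0388i - 0.0263j - 0.0064k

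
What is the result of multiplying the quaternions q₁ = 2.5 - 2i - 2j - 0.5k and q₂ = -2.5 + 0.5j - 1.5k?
-6 + 8.25i + 3.25j - 3.5k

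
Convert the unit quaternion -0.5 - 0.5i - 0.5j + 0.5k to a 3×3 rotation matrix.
[[0, 1, 0], [0, 0, -1], [-1, 0, 0]]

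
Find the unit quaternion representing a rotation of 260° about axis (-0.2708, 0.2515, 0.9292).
-0.6428 - 0.2074i + 0.1927j + 0.7118k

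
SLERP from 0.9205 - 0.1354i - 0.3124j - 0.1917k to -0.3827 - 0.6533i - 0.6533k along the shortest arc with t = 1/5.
0.9558 + 0.0618i - 0.2873j + 0.01k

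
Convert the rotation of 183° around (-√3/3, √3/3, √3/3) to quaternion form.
-0.0262 - 0.5772i + 0.5772j + 0.5772k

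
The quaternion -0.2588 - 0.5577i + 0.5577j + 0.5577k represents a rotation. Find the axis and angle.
axis = (-√3/3, √3/3, √3/3), θ = 7π/6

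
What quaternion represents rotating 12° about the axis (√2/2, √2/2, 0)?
0.9945 + 0.0739i + 0.0739j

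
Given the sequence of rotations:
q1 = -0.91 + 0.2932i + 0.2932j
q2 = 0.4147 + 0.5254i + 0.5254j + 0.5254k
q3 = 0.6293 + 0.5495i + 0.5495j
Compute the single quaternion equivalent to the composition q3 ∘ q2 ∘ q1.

q2 · q1 = -0.6855 - 0.5106i - 0.2025j - 0.4781k
q3 · q2 · q1 = -0.0395 - 0.9607i - 0.2414j - 0.1316k
-0.0395 - 0.9607i - 0.2414j - 0.1316k


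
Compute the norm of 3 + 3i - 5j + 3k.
√52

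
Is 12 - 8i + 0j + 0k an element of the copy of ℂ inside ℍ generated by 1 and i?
Yes. The quaternion 12 - 8i has j- and k-coefficients y = z = 0, so it lies in the complex subalgebra spanned by 1 and i.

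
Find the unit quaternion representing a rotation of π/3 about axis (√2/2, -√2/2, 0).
0.866 + 0.3536i - 0.3536j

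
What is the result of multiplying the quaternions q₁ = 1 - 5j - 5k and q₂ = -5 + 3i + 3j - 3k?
-5 + 33i + 13j + 37k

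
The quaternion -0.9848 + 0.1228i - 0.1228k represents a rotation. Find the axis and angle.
axis = (√2/2, 0, -√2/2), θ = 340°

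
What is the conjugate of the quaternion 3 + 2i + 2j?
3 - 2i - 2j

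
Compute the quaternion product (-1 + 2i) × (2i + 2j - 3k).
-4 - 2i + 4j + 7k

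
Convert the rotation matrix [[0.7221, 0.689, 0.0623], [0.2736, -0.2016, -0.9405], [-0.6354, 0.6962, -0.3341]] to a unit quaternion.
0.5446 + 0.7513i + 0.3203j - 0.1907k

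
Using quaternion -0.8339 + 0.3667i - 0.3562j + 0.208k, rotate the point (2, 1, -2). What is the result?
(-0.088, -1.499, -2.597)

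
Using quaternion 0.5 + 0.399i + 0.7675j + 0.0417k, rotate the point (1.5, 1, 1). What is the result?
(1.099, 1.324, -1.135)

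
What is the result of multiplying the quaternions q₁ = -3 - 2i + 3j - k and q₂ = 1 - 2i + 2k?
-5 + 10i + 9j - k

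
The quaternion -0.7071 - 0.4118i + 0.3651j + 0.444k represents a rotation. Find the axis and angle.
axis = (-0.5824, 0.5163, 0.6279), θ = 3π/2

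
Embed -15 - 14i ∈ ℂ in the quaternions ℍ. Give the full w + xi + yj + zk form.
-15 - 14i + 0j + 0k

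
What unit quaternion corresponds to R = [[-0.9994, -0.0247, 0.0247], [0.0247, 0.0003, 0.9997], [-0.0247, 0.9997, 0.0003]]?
0.0175 + 0.707j + 0.707k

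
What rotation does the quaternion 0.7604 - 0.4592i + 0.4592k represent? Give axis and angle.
axis = (-√2/2, 0, √2/2), θ = 81°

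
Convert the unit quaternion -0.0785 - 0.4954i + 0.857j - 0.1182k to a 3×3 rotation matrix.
[[-0.4968, -0.8677, -0.0174], [-0.8306, 0.4812, -0.2804], [0.2517, -0.1248, -0.9597]]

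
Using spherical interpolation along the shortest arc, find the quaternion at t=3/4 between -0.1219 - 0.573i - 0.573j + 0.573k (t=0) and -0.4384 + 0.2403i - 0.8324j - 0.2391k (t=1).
-0.4183 + 0.016i - 0.908j - 0.015k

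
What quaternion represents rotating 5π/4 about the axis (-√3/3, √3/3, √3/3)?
-0.3827 - 0.5334i + 0.5334j + 0.5334k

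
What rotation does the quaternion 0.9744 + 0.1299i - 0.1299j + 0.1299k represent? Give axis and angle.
axis = (√3/3, -√3/3, √3/3), θ = 26°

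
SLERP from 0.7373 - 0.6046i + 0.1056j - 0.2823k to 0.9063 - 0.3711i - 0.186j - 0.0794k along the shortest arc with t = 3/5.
0.8603 - 0.4771i - 0.0707j - 0.1651k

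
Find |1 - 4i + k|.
√18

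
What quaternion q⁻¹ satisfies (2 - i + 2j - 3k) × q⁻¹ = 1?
0.1111 + 0.0556i - 0.1111j + 0.1667k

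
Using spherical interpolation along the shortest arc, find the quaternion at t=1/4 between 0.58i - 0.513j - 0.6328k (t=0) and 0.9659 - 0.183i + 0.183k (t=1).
-0.3273 + 0.5658i - 0.4456j - 0.6117k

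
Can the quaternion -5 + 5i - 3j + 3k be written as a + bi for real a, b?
No. The quaternion -5 + 5i - 3j + 3k has j-coefficient y = -3 and k-coefficient z = 3, not both zero, so it does not lie in the complex subalgebra spanned by 1 and i.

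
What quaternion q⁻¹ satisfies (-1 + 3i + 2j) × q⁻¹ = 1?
-0.0714 - 0.2143i - 0.1429j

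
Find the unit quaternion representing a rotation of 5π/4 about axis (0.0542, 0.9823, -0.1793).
-0.3827 + 0.0501i + 0.9075j - 0.1657k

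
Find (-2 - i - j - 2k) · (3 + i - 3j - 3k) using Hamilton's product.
-14 - 8i - 2j + 4k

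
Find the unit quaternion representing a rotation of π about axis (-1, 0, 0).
-i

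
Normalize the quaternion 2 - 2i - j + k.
0.6325 - 0.6325i - 0.3162j + 0.3162k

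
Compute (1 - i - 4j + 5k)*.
1 + i + 4j - 5k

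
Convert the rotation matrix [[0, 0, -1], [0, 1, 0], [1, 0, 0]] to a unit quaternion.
0.7071 - 0.7071j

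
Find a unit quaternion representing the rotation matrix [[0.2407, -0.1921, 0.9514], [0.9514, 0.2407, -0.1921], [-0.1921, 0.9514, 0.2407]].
0.6561 + 0.4357i + 0.4357j + 0.4357k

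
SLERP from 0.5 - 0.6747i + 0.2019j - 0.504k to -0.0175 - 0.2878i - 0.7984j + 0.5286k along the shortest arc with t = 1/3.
0.4063 - 0.4109i + 0.513j - 0.6348k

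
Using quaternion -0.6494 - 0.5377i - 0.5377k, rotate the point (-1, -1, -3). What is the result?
(-1.458, 1.553, -2.542)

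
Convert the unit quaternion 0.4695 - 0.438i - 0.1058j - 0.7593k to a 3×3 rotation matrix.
[[-0.1755, 0.8057, 0.5658], [-0.6203, -0.5368, 0.5719], [0.7645, -0.2506, 0.5939]]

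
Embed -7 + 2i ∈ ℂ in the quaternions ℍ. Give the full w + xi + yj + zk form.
-7 + 2i + 0j + 0k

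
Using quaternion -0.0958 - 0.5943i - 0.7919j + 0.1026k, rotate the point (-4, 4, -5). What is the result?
(4.796, -1.214, 5.703)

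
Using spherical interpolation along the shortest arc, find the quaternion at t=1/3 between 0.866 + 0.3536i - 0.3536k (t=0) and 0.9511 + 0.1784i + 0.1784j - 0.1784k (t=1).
0.9046 + 0.2983i + 0.0604j - 0.2983k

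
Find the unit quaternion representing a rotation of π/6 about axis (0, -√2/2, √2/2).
0.9659 - 0.183j + 0.183k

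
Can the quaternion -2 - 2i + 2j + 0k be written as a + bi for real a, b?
No. The quaternion -2 - 2i + 2j has j-coefficient y = 2 and k-coefficient z = 0, not both zero, so it does not lie in the complex subalgebra spanned by 1 and i.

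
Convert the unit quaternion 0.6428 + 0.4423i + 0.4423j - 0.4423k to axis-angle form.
axis = (√3/3, √3/3, -√3/3), θ = 100°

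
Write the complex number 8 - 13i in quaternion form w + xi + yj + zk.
8 - 13i + 0j + 0k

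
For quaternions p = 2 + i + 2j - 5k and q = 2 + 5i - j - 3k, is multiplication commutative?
No: pq = -14 + i - 20j - 27k ≠ -14 + 23i + 24j - 5k = qp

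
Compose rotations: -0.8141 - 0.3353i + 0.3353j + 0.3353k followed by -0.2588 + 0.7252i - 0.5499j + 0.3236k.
0.5297 - 0.7965i + 0.0092j - 0.2914k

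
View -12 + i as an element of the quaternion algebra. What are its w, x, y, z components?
-12 + i + 0j + 0k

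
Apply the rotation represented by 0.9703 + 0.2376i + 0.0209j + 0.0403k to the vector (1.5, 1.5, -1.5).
(1.302, 2.147, -0.667)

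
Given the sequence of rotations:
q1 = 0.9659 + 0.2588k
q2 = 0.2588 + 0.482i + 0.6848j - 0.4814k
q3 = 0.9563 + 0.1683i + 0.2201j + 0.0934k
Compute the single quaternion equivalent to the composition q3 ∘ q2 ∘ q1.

q2 · q1 = 0.3746 + 0.6428i + 0.5367j - 0.398k
q3 · q2 · q1 = 0.1691 + 0.54i + 0.7227j - 0.3968k
0.1691 + 0.54i + 0.7227j - 0.3968k


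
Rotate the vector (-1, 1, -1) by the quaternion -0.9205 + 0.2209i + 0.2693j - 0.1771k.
(-0.425, 0.083, -1.677)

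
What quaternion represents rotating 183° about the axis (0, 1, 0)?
-0.0262 + 0.9997j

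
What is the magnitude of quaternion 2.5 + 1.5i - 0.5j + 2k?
3.571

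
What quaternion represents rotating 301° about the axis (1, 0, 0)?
-0.8704 + 0.4924i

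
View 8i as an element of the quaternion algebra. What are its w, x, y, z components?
0 + 8i + 0j + 0k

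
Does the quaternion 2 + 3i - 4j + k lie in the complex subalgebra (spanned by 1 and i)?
No. The quaternion 2 + 3i - 4j + k has j-coefficient y = -4 and k-coefficient z = 1, not both zero, so it does not lie in the complex subalgebra spanned by 1 and i.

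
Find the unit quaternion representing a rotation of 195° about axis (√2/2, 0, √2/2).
-0.1305 + 0.7011i + 0.7011k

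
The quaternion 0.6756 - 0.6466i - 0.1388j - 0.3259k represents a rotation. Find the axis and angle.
axis = (-0.877, -0.1883, -0.442), θ = 95°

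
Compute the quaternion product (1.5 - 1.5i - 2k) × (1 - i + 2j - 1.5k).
-3 + i + 2.75j - 7.25k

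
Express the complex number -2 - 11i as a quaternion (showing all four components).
-2 - 11i + 0j + 0k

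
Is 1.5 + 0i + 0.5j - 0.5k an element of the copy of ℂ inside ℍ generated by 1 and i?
No. The quaternion 1.5 + 0.5j - 0.5k has j-coefficient y = 0.5 and k-coefficient z = -0.5, not both zero, so it does not lie in the complex subalgebra spanned by 1 and i.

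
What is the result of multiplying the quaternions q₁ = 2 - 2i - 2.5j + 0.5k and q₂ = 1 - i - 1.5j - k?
-3.25 - 0.75i - 8j - k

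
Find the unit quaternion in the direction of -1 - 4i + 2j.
-0.2182 - 0.8729i + 0.4364j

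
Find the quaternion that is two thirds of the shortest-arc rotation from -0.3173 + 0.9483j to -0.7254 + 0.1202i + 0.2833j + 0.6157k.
-0.6639 + 0.0892i + 0.585j + 0.4571k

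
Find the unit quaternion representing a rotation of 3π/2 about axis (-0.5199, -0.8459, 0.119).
-0.7071 - 0.3676i - 0.5981j + 0.0841k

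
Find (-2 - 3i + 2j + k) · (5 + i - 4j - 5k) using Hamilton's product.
6 - 23i + 4j + 25k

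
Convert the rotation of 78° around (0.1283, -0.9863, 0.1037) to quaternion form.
0.7771 + 0.0807i - 0.6207j + 0.0653k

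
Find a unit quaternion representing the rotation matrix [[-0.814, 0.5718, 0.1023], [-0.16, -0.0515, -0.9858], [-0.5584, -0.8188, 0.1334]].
-0.2588 - 0.1613i - 0.6382j + 0.7069k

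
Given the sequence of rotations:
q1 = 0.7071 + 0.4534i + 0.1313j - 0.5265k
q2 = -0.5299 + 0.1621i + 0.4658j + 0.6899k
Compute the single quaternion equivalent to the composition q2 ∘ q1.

q2 · q1 = -0.1461 - 0.4615i + 0.6579j + 0.5769k
-0.1461 - 0.4615i + 0.6579j + 0.5769k


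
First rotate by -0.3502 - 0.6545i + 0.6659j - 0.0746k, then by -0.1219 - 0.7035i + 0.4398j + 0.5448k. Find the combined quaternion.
-0.67 - 0.0694i - 0.6442j - 0.3623k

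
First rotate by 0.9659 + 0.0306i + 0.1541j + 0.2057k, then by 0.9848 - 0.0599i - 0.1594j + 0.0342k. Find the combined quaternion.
0.9706 - 0.0658i + 0.0112j + 0.2313k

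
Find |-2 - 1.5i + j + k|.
2.872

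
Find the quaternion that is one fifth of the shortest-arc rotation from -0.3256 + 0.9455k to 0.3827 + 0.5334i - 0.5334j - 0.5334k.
-0.361 - 0.1216i + 0.1216j + 0.9166k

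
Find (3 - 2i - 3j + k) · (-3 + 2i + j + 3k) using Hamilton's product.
-5 + 2i + 20j + 10k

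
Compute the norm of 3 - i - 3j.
√19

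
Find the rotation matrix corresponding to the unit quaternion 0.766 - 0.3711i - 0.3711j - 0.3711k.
[[0.4491, 0.844, -0.2931], [-0.2931, 0.4491, 0.844], [0.844, -0.2931, 0.4491]]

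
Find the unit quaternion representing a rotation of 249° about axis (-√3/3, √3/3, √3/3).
-0.5664 - 0.4758i + 0.4758j + 0.4758k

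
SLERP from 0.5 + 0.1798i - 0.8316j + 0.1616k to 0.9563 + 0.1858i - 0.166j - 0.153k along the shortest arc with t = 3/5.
0.8517 + 0.2026i - 0.4824j - 0.0277k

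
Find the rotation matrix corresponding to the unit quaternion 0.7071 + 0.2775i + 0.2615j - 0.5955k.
[[0.154, 0.9873, 0.0393], [-0.697, 0.1367, -0.7039], [-0.7003, 0.081, 0.7092]]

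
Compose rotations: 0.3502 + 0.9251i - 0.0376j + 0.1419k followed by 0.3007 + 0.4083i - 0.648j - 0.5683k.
-0.2161 + 0.3078i - 0.8219j + 0.4278k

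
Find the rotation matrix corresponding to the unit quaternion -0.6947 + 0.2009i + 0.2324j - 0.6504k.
[[0.0459, -0.8103, -0.5842], [0.997, 0.0732, -0.0232], [0.0616, -0.5814, 0.8113]]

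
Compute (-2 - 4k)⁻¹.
-0.1 + 0.2k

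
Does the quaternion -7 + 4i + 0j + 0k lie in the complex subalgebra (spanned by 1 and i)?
Yes. The quaternion -7 + 4i has j- and k-coefficients y = z = 0, so it lies in the complex subalgebra spanned by 1 and i.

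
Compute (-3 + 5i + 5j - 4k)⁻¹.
-0.04 - 0.0667i - 0.0667j + 0.0533k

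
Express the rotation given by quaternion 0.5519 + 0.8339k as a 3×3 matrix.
[[-0.3908, -0.9205, 0], [0.9205, -0.3908, 0], [0, 0, 1]]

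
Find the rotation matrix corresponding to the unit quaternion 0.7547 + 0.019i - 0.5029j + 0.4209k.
[[0.1399, -0.6544, -0.7431], [0.6162, 0.645, -0.452], [0.7751, -0.3947, 0.4935]]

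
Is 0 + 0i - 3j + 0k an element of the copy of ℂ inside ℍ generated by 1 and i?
No. The quaternion -3j has j-coefficient y = -3 and k-coefficient z = 0, not both zero, so it does not lie in the complex subalgebra spanned by 1 and i.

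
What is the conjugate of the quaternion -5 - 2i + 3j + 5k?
-5 + 2i - 3j - 5k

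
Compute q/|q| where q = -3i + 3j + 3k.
-0.5774i + 0.5774j + 0.5774k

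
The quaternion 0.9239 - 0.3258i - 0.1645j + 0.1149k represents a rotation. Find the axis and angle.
axis = (-0.8515, -0.4299, 0.3003), θ = π/4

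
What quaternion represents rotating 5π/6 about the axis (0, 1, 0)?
0.2588 + 0.9659j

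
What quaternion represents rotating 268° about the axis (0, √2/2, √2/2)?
-0.6947 + 0.5087j + 0.5087k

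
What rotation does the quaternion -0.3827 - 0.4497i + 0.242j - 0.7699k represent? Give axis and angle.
axis = (-0.4868, 0.2619, -0.8333), θ = 5π/4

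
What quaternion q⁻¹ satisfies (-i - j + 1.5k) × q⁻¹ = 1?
0.2353i + 0.2353j - 0.3529k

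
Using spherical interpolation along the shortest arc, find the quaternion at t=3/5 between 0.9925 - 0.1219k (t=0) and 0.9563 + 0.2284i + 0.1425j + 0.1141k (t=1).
0.9863 + 0.139i + 0.0867j + 0.0198k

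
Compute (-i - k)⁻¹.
0.5i + 0.5k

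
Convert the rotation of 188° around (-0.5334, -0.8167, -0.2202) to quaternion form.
-0.0698 - 0.5321i - 0.8147j - 0.2197k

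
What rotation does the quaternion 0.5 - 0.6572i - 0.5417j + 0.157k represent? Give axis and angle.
axis = (-0.7589, -0.6255, 0.1813), θ = 2π/3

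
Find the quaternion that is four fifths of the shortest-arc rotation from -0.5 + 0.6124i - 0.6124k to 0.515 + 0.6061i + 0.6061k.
-0.5959 - 0.3794i - 0.7078k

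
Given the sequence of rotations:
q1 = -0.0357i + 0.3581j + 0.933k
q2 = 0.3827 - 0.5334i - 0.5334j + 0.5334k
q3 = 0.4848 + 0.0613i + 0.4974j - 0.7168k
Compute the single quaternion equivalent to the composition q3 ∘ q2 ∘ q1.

q2 · q1 = -0.3257 - 0.7023i + 0.6157j + 0.147k
q3 · q2 · q1 = -0.3157 + 0.154i + 0.6309j + 0.6918k
-0.3157 + 0.154i + 0.6309j + 0.6918k


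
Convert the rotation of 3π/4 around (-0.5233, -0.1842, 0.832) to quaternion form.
0.3827 - 0.4835i - 0.1702j + 0.7687k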